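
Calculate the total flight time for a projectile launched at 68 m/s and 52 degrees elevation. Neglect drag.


T = 2*v0*sin(theta)/g = 2*68*sin(52°)/9.81 = 10.92 s

10.92 s


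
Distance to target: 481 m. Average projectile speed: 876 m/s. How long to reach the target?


t = d/v = 481/876 = 0.5491 s

0.5491 s


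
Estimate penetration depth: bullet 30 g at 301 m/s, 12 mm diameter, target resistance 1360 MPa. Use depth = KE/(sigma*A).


A = pi*(d/2)^2 = pi*(12/2)^2 = 113.097 mm^2
E = 0.5*m*v^2 = 0.5*0.03*301^2 = 1359.01 J
depth = E/(sigma*A) = 1359.01 J / (1360 MPa * 113.097 mm^2) = 1359.01/(1360 * 113.097) m = 0.00883554 m ≈ 8.836 mm

8.836 mm


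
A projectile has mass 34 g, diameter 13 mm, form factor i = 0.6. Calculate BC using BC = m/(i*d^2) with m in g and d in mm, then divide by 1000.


BC = m/(i*d^2*1000) = 34/(0.6 * 13^2 * 1000) = 0.0003353

0.0003353


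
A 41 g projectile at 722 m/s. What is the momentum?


p = m*v = 0.041*722 = 29.6 kg·m/s

29.6 kg·m/s


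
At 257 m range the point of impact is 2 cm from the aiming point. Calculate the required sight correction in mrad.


1 mrad subtends 1 cm per 10 m of range, so adj = error_cm / (dist_m / 10) = 2 / (257/10) = 0.07782 mrad

0.07782 mrad


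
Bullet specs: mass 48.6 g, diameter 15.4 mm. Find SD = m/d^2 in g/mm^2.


SD = m/d^2 = 48.6/15.4^2 = 0.2049 g/mm^2

0.2049 g/mm^2


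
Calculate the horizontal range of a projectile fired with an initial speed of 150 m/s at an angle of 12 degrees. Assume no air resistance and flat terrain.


R = v0^2 * sin(2*theta) / g = 150^2 * sin(2*12°) / 9.81 = 932.9 m

932.9 m


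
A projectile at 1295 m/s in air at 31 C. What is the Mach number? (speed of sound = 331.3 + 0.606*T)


a = 331.3 + 0.606*(31) = 350.086 m/s
M = v/a = 1295/350.086 = 3.699

3.699


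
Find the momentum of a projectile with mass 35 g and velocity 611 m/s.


p = m*v = 0.035*611 = 21.39 kg·m/s

21.39 kg·m/s


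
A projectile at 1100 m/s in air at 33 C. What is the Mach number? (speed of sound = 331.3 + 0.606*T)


a = 331.3 + 0.606*(33) = 351.298 m/s
M = v/a = 1100/351.298 = 3.131

3.131


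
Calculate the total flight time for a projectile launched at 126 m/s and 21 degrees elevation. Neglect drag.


T = 2*v0*sin(theta)/g = 2*126*sin(21°)/9.81 = 9.206 s

9.206 s


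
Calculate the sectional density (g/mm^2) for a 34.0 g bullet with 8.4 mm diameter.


SD = m/d^2 = 34.0/8.4^2 = 0.4819 g/mm^2

0.4819 g/mm^2


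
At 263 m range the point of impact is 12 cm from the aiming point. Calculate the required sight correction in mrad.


1 mrad subtends 1 cm per 10 m of range, so adj = error_cm / (dist_m / 10) = 12 / (263/10) = 0.4563 mrad

0.4563 mrad


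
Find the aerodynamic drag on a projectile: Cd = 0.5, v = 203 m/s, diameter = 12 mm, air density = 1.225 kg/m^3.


A = pi*(d/2)^2 = pi*(12/2000)^2 = 1.13097e-04 m^2
Fd = 0.5*Cd*rho*A*v^2 = 0.5*0.5*1.225*1.13097e-04*203^2 = 1.427 N

1.427 N


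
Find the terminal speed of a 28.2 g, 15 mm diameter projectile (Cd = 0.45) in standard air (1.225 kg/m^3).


A = pi*(d/2)^2 = pi*(15/2000)^2 = 1.76715e-04 m^2
vt = sqrt(2mg/(Cd*rho*A)) = sqrt(2*0.0282*9.81/(0.45 * 1.225 * 1.76715e-04)) = 75.36 m/s

75.36 m/s


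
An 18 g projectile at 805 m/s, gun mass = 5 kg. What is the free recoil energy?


v_r = m_p*v_p/m_gun = 0.018*805/5 = 2.898 m/s, E_r = 0.5*m_gun*v_r^2 = 0.5*5*2.898^2 = 21 J

21 J


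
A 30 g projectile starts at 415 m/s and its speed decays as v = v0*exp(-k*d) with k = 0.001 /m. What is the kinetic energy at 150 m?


v = v0*exp(-k*d) = 415*exp(-0.001*150) = 357.194 m/s
E = 0.5*m*v^2 = 0.5*0.03*357.194^2 = 1914 J

1914 J


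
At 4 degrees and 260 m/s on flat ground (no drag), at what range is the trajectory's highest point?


R = v0^2*sin(2*theta)/g = 260^2*sin(2*4°)/9.81 = 959.032 m
apex_dist = R/2 = 959.032/2 = 479.5 m

479.5 m


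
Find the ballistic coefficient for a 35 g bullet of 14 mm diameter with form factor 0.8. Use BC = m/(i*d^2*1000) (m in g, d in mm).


BC = m/(i*d^2*1000) = 35/(0.8 * 14^2 * 1000) = 0.0002232

0.0002232


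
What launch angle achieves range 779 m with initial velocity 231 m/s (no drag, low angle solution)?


sin(2*theta) = R*g/v0^2 = 779*9.81/231^2 = 0.143213, theta = arcsin(0.143213)/2 = 4.117°

4.117 degrees


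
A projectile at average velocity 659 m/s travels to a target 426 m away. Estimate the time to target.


t = d/v = 426/659 = 0.6464 s

0.6464 s


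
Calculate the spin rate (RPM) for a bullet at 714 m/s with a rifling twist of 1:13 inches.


twist_m = 13*0.0254 = 0.3302 m
spin = v/twist = 714/0.3302 = 2162.326 rev/s
RPM = spin*60 = 2162.326*60 ≈ 129740 RPM

129740 RPM


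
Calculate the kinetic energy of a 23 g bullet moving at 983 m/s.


E = 0.5*m*v^2 = 0.5*0.023*983^2 = 11112 J

11112 J


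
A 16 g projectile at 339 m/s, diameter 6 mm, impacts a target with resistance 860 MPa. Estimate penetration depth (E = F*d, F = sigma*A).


A = pi*(d/2)^2 = pi*(6/2)^2 = 28.2743 mm^2
E = 0.5*m*v^2 = 0.5*0.016*339^2 = 919.368 J
depth = E/(sigma*A) = 919.368 J / (860 MPa * 28.2743 mm^2) = 919.368/(860 * 28.2743) m = 0.0378093 m ≈ 37.81 mm

37.81 mm


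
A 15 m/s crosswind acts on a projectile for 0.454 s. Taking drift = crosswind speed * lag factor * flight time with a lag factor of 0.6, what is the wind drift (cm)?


drift = v_wind * lag * t = 15 * 0.6 * 0.454 = 4.086 m ≈ 408.6 cm

408.6 cm


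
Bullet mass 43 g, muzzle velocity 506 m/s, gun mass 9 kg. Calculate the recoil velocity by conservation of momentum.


v_recoil = m_p * v_p / m_gun = 0.043 * 506 / 9 = 2.418 m/s

2.418 m/s


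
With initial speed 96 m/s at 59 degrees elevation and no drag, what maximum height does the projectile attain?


H = (v0*sin(theta))^2 / (2g) = (96*sin(59°))^2 / (2*9.81) = 345.1 m

345.1 m


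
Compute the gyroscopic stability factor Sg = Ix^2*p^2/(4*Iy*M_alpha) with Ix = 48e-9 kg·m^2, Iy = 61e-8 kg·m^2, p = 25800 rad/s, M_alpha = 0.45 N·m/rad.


Sg = Ix^2 * p^2 / (4 * Iy * M_alpha) = (48e-9)^2 * 25800^2 / (4 * 61e-8 * 0.45) = 1.397

1.397


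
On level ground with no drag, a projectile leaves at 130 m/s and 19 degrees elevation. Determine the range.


R = v0^2 * sin(2*theta) / g = 130^2 * sin(2*19°) / 9.81 = 1061 m

1061 m


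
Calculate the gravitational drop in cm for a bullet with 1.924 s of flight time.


drop = 0.5*g*t^2 = 0.5*9.81*1.924^2 = 18.1572 m ≈ 1816 cm

1816 cm


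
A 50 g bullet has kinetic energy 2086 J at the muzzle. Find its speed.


v = sqrt(2*E/m) = sqrt(2*2086/0.05) = 288.9 m/s

288.9 m/s


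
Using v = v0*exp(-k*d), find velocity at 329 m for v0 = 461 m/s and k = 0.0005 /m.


v = v0*exp(-k*d) = 461*exp(-0.0005*329) = 391.1 m/s

391.1 m/s


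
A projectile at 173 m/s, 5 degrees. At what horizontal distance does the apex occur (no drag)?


R = v0^2*sin(2*theta)/g = 173^2*sin(2*5°)/9.81 = 529.777 m
apex_dist = R/2 = 529.777/2 = 264.9 m

264.9 m


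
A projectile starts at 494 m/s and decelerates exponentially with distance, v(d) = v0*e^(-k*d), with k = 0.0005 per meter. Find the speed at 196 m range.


v = v0*exp(-k*d) = 494*exp(-0.0005*196) = 447.9 m/s

447.9 m/s


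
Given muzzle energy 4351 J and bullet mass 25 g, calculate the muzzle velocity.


v = sqrt(2*E/m) = sqrt(2*4351/0.025) = 590 m/s

590 m/s


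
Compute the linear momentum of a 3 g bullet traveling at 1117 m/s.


p = m*v = 0.003*1117 = 3.351 kg·m/s

3.351 kg·m/s


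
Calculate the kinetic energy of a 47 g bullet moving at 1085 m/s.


E = 0.5*m*v^2 = 0.5*0.047*1085^2 = 27665 J

27665 J


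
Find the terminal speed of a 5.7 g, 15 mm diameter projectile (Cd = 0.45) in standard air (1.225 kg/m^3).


A = pi*(d/2)^2 = pi*(15/2000)^2 = 1.76715e-04 m^2
vt = sqrt(2mg/(Cd*rho*A)) = sqrt(2*0.0057*9.81/(0.45 * 1.225 * 1.76715e-04)) = 33.88 m/s

33.88 m/s


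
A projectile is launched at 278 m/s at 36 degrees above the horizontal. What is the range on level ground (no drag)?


R = v0^2 * sin(2*theta) / g = 278^2 * sin(2*36°) / 9.81 = 7493 m

7493 m


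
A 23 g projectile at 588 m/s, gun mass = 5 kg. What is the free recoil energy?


v_r = m_p*v_p/m_gun = 0.023*588/5 = 2.7048 m/s, E_r = 0.5*m_gun*v_r^2 = 0.5*5*2.7048^2 = 18.29 J

18.29 J


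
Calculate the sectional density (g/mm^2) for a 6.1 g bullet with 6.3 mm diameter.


SD = m/d^2 = 6.1/6.3^2 = 0.1537 g/mm^2

0.1537 g/mm^2


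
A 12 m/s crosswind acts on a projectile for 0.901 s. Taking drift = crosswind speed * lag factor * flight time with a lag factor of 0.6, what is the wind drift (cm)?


drift = v_wind * lag * t = 12 * 0.6 * 0.901 = 6.4872 m ≈ 648.7 cm

648.7 cm


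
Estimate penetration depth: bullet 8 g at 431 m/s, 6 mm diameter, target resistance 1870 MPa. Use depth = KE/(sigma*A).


A = pi*(d/2)^2 = pi*(6/2)^2 = 28.2743 mm^2
E = 0.5*m*v^2 = 0.5*0.008*431^2 = 743.044 J
depth = E/(sigma*A) = 743.044 J / (1870 MPa * 28.2743 mm^2) = 743.044/(1870 * 28.2743) m = 0.0140534 m ≈ 14.05 mm

14.05 mm


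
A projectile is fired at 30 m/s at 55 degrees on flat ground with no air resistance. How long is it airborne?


T = 2*v0*sin(theta)/g = 2*30*sin(55°)/9.81 = 5.01 s

5.01 s


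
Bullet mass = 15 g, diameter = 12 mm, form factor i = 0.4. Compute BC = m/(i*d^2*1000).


BC = m/(i*d^2*1000) = 15/(0.4 * 12^2 * 1000) = 0.0002604

0.0002604


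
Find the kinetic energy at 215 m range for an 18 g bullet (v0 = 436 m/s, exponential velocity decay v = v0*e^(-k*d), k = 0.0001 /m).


v = v0*exp(-k*d) = 436*exp(-0.0001*215) = 426.726 m/s
E = 0.5*m*v^2 = 0.5*0.018*426.726^2 = 1639 J

1639 J


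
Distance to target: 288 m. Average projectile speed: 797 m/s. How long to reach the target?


t = d/v = 288/797 = 0.3614 s

0.3614 s


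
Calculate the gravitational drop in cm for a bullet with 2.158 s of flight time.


drop = 0.5*g*t^2 = 0.5*9.81*2.158^2 = 22.8424 m ≈ 2284 cm

2284 cm


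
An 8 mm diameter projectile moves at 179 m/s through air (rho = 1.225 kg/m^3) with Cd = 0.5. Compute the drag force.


A = pi*(d/2)^2 = pi*(8/2000)^2 = 5.02655e-05 m^2
Fd = 0.5*Cd*rho*A*v^2 = 0.5*0.5*1.225*5.02655e-05*179^2 = 0.4932 N

0.4932 N


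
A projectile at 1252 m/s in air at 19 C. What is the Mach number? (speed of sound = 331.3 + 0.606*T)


a = 331.3 + 0.606*(19) = 342.814 m/s
M = v/a = 1252/342.814 = 3.652

3.652


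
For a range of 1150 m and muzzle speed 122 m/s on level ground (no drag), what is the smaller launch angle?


sin(2*theta) = R*g/v0^2 = 1150*9.81/122^2 = 0.757962, theta = arcsin(0.757962)/2 = 24.64°

24.64 degrees


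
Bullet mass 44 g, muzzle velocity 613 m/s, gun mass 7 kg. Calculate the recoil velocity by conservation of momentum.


v_recoil = m_p * v_p / m_gun = 0.044 * 613 / 7 = 3.853 m/s

3.853 m/s


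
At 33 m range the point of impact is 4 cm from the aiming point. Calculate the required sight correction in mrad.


1 mrad subtends 1 cm per 10 m of range, so adj = error_cm / (dist_m / 10) = 4 / (33/10) = 1.212 mrad

1.212 mrad


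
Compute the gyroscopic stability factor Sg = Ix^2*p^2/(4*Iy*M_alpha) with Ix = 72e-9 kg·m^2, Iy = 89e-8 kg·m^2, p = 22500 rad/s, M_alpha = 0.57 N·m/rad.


Sg = Ix^2 * p^2 / (4 * Iy * M_alpha) = (72e-9)^2 * 22500^2 / (4 * 89e-8 * 0.57) = 1.293

1.293


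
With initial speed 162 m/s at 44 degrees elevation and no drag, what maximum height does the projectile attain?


H = (v0*sin(theta))^2 / (2g) = (162*sin(44°))^2 / (2*9.81) = 645.5 m

645.5 m


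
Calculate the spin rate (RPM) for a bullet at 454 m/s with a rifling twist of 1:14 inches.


twist_m = 14*0.0254 = 0.3556 m
spin = v/twist = 454/0.3556 = 1276.715 rev/s
RPM = spin*60 = 1276.715*60 ≈ 76603 RPM

76603 RPM


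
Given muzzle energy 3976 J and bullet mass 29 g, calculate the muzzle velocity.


v = sqrt(2*E/m) = sqrt(2*3976/0.029) = 523.6 m/s

523.6 m/s


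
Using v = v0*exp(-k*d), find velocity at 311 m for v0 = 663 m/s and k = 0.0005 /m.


v = v0*exp(-k*d) = 663*exp(-0.0005*311) = 567.5 m/s

567.5 m/s


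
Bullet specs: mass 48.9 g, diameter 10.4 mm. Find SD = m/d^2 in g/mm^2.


SD = m/d^2 = 48.9/10.4^2 = 0.4521 g/mm^2

0.4521 g/mm^2


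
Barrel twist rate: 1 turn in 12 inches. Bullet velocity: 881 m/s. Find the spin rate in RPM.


twist_m = 12*0.0254 = 0.3048 m
spin = v/twist = 881/0.3048 = 2890.42 rev/s
RPM = spin*60 = 2890.42*60 ≈ 173425 RPM

173425 RPM


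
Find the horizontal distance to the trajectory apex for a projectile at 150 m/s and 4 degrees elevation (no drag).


R = v0^2*sin(2*theta)/g = 150^2*sin(2*4°)/9.81 = 319.204 m
apex_dist = R/2 = 319.204/2 = 159.6 m

159.6 m


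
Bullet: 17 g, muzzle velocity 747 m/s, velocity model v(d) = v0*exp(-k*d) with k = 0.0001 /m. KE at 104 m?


v = v0*exp(-k*d) = 747*exp(-0.0001*104) = 739.271 m/s
E = 0.5*m*v^2 = 0.5*0.017*739.271^2 = 4645 J

4645 J


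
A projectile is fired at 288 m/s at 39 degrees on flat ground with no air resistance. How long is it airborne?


T = 2*v0*sin(theta)/g = 2*288*sin(39°)/9.81 = 36.95 s

36.95 s


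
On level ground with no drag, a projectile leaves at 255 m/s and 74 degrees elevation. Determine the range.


R = v0^2 * sin(2*theta) / g = 255^2 * sin(2*74°) / 9.81 = 3513 m

3513 m


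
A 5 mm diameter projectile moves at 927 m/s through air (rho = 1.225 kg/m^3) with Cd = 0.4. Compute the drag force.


A = pi*(d/2)^2 = pi*(5/2000)^2 = 1.96350e-05 m^2
Fd = 0.5*Cd*rho*A*v^2 = 0.5*0.4*1.225*1.96350e-05*927^2 = 4.134 N

4.134 N


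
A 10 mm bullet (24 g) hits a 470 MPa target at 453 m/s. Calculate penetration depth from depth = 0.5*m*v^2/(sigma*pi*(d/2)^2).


A = pi*(d/2)^2 = pi*(10/2)^2 = 78.5398 mm^2
E = 0.5*m*v^2 = 0.5*0.024*453^2 = 2462.51 J
depth = E/(sigma*A) = 2462.51 J / (470 MPa * 78.5398 mm^2) = 2462.51/(470 * 78.5398) m = 0.0667098 m ≈ 66.71 mm

66.71 mm


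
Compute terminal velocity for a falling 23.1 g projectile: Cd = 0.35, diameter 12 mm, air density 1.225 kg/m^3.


A = pi*(d/2)^2 = pi*(12/2000)^2 = 1.13097e-04 m^2
vt = sqrt(2mg/(Cd*rho*A)) = sqrt(2*0.0231*9.81/(0.35 * 1.225 * 1.13097e-04)) = 96.68 m/s

96.68 m/s


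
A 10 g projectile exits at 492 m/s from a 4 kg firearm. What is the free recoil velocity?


v_recoil = m_p * v_p / m_gun = 0.01 * 492 / 4 = 1.23 m/s

1.23 m/s


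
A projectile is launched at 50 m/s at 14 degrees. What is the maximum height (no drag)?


H = (v0*sin(theta))^2 / (2g) = (50*sin(14°))^2 / (2*9.81) = 7.457 m

7.457 m


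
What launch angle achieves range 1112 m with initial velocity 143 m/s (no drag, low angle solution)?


sin(2*theta) = R*g/v0^2 = 1112*9.81/143^2 = 0.53346, theta = arcsin(0.53346)/2 = 16.12°

16.12 degrees


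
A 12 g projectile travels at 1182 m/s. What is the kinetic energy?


E = 0.5*m*v^2 = 0.5*0.012*1182^2 = 8383 J

8383 J


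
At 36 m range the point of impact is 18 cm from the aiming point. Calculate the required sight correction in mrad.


1 mrad subtends 1 cm per 10 m of range, so adj = error_cm / (dist_m / 10) = 18 / (36/10) = 5 mrad

5 mrad


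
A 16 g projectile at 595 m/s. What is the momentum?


p = m*v = 0.016*595 = 9.52 kg·m/s

9.52 kg·m/s


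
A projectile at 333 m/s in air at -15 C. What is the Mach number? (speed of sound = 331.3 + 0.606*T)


a = 331.3 + 0.606*(-15) = 322.21 m/s
M = v/a = 333/322.21 = 1.033

1.033


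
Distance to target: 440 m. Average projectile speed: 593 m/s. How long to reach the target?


t = d/v = 440/593 = 0.742 s

0.742 s


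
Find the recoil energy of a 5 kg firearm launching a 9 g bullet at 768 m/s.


v_r = m_p*v_p/m_gun = 0.009*768/5 = 1.3824 m/s, E_r = 0.5*m_gun*v_r^2 = 0.5*5*1.3824^2 = 4.778 J

4.778 J


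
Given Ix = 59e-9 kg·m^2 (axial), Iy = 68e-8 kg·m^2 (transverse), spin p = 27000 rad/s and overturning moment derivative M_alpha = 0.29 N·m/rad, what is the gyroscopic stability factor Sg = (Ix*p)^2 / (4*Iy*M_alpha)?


Sg = Ix^2 * p^2 / (4 * Iy * M_alpha) = (59e-9)^2 * 27000^2 / (4 * 68e-8 * 0.29) = 3.217

3.217


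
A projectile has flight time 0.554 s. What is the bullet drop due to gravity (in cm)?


drop = 0.5*g*t^2 = 0.5*9.81*0.554^2 = 1.50542 m ≈ 150.5 cm

150.5 cm


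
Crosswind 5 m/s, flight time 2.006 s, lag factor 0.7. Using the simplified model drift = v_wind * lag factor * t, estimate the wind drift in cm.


drift = v_wind * lag * t = 5 * 0.7 * 2.006 = 7.021 m ≈ 702.1 cm

702.1 cm


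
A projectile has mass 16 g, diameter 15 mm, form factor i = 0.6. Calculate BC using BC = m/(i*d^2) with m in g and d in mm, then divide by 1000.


BC = m/(i*d^2*1000) = 16/(0.6 * 15^2 * 1000) = 0.0001185

0.0001185


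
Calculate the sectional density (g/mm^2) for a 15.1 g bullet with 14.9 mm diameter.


SD = m/d^2 = 15.1/14.9^2 = 0.06801 g/mm^2

0.06801 g/mm^2


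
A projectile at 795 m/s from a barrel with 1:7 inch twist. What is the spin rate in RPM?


twist_m = 7*0.0254 = 0.1778 m
spin = v/twist = 795/0.1778 = 4471.316 rev/s
RPM = spin*60 = 4471.316*60 ≈ 268279 RPM

268279 RPM


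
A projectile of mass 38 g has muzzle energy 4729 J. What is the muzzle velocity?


v = sqrt(2*E/m) = sqrt(2*4729/0.038) = 498.9 m/s

498.9 m/s


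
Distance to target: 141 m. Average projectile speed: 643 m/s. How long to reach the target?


t = d/v = 141/643 = 0.2193 s

0.2193 s


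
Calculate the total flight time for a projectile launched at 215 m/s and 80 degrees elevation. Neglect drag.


T = 2*v0*sin(theta)/g = 2*215*sin(80°)/9.81 = 43.17 s

43.17 s


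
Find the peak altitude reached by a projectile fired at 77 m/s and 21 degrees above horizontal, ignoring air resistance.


H = (v0*sin(theta))^2 / (2g) = (77*sin(21°))^2 / (2*9.81) = 38.81 m

38.81 m


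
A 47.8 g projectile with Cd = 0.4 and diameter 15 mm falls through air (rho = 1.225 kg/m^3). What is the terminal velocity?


A = pi*(d/2)^2 = pi*(15/2000)^2 = 1.76715e-04 m^2
vt = sqrt(2mg/(Cd*rho*A)) = sqrt(2*0.0478*9.81/(0.4 * 1.225 * 1.76715e-04)) = 104.1 m/s

104.1 m/s


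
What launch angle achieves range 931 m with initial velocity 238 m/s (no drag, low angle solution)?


sin(2*theta) = R*g/v0^2 = 931*9.81/238^2 = 0.161237, theta = arcsin(0.161237)/2 = 4.639°

4.639 degrees


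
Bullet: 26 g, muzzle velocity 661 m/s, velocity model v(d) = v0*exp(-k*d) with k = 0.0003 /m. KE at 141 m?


v = v0*exp(-k*d) = 661*exp(-0.0003*141) = 633.623 m/s
E = 0.5*m*v^2 = 0.5*0.026*633.623^2 = 5219 J

5219 J


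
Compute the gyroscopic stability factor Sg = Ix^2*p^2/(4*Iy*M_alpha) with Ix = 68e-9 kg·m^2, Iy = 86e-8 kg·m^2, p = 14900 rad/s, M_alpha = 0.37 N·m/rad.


Sg = Ix^2 * p^2 / (4 * Iy * M_alpha) = (68e-9)^2 * 14900^2 / (4 * 86e-8 * 0.37) = 0.8065

0.8065


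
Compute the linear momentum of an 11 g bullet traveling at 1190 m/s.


p = m*v = 0.011*1190 = 13.09 kg·m/s

13.09 kg·m/s


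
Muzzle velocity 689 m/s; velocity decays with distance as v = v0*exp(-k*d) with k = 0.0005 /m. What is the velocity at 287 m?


v = v0*exp(-k*d) = 689*exp(-0.0005*287) = 596.9 m/s

596.9 m/s


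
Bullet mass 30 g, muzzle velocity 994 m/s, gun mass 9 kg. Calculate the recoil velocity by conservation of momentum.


v_recoil = m_p * v_p / m_gun = 0.03 * 994 / 9 = 3.313 m/s

3.313 m/s


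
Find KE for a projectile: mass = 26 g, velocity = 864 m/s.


E = 0.5*m*v^2 = 0.5*0.026*864^2 = 9704 J

9704 J


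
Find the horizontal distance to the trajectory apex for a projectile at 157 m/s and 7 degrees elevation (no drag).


R = v0^2*sin(2*theta)/g = 157^2*sin(2*7°)/9.81 = 607.863 m
apex_dist = R/2 = 607.863/2 = 303.9 m

303.9 m


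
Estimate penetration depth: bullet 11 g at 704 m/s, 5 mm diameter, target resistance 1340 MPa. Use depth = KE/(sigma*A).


A = pi*(d/2)^2 = pi*(5/2)^2 = 19.635 mm^2
E = 0.5*m*v^2 = 0.5*0.011*704^2 = 2725.89 J
depth = E/(sigma*A) = 2725.89 J / (1340 MPa * 19.635 mm^2) = 2725.89/(1340 * 19.635) m = 0.103603 m ≈ 103.6 mm

103.6 mm


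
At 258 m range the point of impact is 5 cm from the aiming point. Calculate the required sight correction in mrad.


1 mrad subtends 1 cm per 10 m of range, so adj = error_cm / (dist_m / 10) = 5 / (258/10) = 0.1938 mrad

0.1938 mrad


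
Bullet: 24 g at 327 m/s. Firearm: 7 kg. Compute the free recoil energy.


v_r = m_p*v_p/m_gun = 0.024*327/7 = 1.12114 m/s, E_r = 0.5*m_gun*v_r^2 = 0.5*7*1.12114^2 = 4.399 J

4.399 J


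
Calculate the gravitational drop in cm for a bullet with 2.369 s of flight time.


drop = 0.5*g*t^2 = 0.5*9.81*2.369^2 = 27.5276 m ≈ 2753 cm

2753 cm


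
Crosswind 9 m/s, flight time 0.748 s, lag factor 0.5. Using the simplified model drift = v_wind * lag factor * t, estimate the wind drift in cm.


drift = v_wind * lag * t = 9 * 0.5 * 0.748 = 3.366 m ≈ 336.6 cm

336.6 cm


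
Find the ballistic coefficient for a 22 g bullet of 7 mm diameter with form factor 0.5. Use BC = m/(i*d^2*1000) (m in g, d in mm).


BC = m/(i*d^2*1000) = 22/(0.5 * 7^2 * 1000) = 0.000898

0.000898


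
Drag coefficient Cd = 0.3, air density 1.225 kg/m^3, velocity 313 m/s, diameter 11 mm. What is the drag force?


A = pi*(d/2)^2 = pi*(11/2000)^2 = 9.50332e-05 m^2
Fd = 0.5*Cd*rho*A*v^2 = 0.5*0.3*1.225*9.50332e-05*313^2 = 1.711 N

1.711 N


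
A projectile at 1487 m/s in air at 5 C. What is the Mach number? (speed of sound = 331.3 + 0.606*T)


a = 331.3 + 0.606*(5) = 334.33 m/s
M = v/a = 1487/334.33 = 4.448

4.448


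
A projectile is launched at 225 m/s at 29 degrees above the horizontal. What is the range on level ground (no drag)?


R = v0^2 * sin(2*theta) / g = 225^2 * sin(2*29°) / 9.81 = 4376 m

4376 m


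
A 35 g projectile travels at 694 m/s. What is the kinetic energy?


E = 0.5*m*v^2 = 0.5*0.035*694^2 = 8429 J

8429 J


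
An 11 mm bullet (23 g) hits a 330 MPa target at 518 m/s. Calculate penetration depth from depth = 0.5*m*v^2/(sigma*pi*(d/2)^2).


A = pi*(d/2)^2 = pi*(11/2)^2 = 95.0332 mm^2
E = 0.5*m*v^2 = 0.5*0.023*518^2 = 3085.73 J
depth = E/(sigma*A) = 3085.73 J / (330 MPa * 95.0332 mm^2) = 3085.73/(330 * 95.0332) m = 0.0983939 m ≈ 98.39 mm

98.39 mm


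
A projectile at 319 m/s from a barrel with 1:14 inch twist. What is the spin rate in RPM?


twist_m = 14*0.0254 = 0.3556 m
spin = v/twist = 319/0.3556 = 897.0754 rev/s
RPM = spin*60 = 897.0754*60 ≈ 53825 RPM

53825 RPM


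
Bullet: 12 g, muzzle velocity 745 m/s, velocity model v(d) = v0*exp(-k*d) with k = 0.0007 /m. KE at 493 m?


v = v0*exp(-k*d) = 745*exp(-0.0007*493) = 527.571 m/s
E = 0.5*m*v^2 = 0.5*0.012*527.571^2 = 1670 J

1670 J


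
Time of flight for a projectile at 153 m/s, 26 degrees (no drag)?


T = 2*v0*sin(theta)/g = 2*153*sin(26°)/9.81 = 13.67 s

13.67 s


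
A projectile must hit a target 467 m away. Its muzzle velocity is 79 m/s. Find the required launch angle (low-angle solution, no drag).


sin(2*theta) = R*g/v0^2 = 467*9.81/79^2 = 0.73406, theta = arcsin(0.73406)/2 = 23.61°

23.61 degrees


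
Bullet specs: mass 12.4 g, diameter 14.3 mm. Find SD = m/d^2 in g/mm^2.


SD = m/d^2 = 12.4/14.3^2 = 0.06064 g/mm^2

0.06064 g/mm^2


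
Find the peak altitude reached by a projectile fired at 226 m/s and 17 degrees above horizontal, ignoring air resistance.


H = (v0*sin(theta))^2 / (2g) = (226*sin(17°))^2 / (2*9.81) = 222.5 m

222.5 m


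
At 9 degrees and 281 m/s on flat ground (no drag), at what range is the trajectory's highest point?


R = v0^2*sin(2*theta)/g = 281^2*sin(2*9°)/9.81 = 2487.29 m
apex_dist = R/2 = 2487.29/2 = 1244 m

1244 m


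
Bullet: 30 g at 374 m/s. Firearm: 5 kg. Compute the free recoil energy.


v_r = m_p*v_p/m_gun = 0.03*374/5 = 2.244 m/s, E_r = 0.5*m_gun*v_r^2 = 0.5*5*2.244^2 = 12.59 J

12.59 J


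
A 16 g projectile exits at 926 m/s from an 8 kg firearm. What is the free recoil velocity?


v_recoil = m_p * v_p / m_gun = 0.016 * 926 / 8 = 1.852 m/s

1.852 m/s


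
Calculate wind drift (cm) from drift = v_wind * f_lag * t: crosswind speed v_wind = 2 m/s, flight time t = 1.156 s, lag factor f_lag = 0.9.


drift = v_wind * lag * t = 2 * 0.9 * 1.156 = 2.0808 m ≈ 208.1 cm

208.1 cm


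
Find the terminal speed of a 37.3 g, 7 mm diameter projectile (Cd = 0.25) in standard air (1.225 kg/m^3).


A = pi*(d/2)^2 = pi*(7/2000)^2 = 3.84845e-05 m^2
vt = sqrt(2mg/(Cd*rho*A)) = sqrt(2*0.0373*9.81/(0.25 * 1.225 * 3.84845e-05)) = 249.2 m/s

249.2 m/s


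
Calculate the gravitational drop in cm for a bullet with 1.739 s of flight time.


drop = 0.5*g*t^2 = 0.5*9.81*1.739^2 = 14.8333 m ≈ 1483 cm

1483 cm


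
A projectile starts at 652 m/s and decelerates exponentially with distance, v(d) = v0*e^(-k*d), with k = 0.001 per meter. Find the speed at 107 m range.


v = v0*exp(-k*d) = 652*exp(-0.001*107) = 585.8 m/s

585.8 m/s


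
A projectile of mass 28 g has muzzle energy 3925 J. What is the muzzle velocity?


v = sqrt(2*E/m) = sqrt(2*3925/0.028) = 529.5 m/s

529.5 m/s


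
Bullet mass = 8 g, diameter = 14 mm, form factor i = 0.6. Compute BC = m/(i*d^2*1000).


BC = m/(i*d^2*1000) = 8/(0.6 * 14^2 * 1000) = 6.803e-05

6.803e-05


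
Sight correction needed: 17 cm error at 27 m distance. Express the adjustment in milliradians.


1 mrad subtends 1 cm per 10 m of range, so adj = error_cm / (dist_m / 10) = 17 / (27/10) = 6.296 mrad

6.296 mrad


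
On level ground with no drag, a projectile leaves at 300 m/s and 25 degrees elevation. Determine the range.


R = v0^2 * sin(2*theta) / g = 300^2 * sin(2*25°) / 9.81 = 7028 m

7028 m


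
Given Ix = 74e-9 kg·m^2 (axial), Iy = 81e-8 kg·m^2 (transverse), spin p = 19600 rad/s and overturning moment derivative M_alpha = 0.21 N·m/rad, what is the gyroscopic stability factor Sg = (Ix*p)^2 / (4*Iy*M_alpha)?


Sg = Ix^2 * p^2 / (4 * Iy * M_alpha) = (74e-9)^2 * 19600^2 / (4 * 81e-8 * 0.21) = 3.092

3.092


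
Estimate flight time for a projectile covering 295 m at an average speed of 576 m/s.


t = d/v = 295/576 = 0.5122 s

0.5122 s


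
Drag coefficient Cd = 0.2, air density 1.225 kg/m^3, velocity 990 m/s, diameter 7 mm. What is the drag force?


A = pi*(d/2)^2 = pi*(7/2000)^2 = 3.84845e-05 m^2
Fd = 0.5*Cd*rho*A*v^2 = 0.5*0.2*1.225*3.84845e-05*990^2 = 4.621 N

4.621 N


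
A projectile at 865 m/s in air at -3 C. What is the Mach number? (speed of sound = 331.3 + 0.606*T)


a = 331.3 + 0.606*(-3) = 329.482 m/s
M = v/a = 865/329.482 = 2.625

2.625


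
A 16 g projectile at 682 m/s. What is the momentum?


p = m*v = 0.016*682 = 10.91 kg·m/s

10.91 kg·m/s


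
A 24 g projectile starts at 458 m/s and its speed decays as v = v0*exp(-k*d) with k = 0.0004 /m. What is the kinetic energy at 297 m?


v = v0*exp(-k*d) = 458*exp(-0.0004*297) = 406.697 m/s
E = 0.5*m*v^2 = 0.5*0.024*406.697^2 = 1985 J

1985 J


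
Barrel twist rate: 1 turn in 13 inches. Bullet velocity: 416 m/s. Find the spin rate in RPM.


twist_m = 13*0.0254 = 0.3302 m
spin = v/twist = 416/0.3302 = 1259.843 rev/s
RPM = spin*60 = 1259.843*60 ≈ 75591 RPM

75591 RPM


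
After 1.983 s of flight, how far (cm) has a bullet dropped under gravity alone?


drop = 0.5*g*t^2 = 0.5*9.81*1.983^2 = 19.2879 m ≈ 1929 cm

1929 cm


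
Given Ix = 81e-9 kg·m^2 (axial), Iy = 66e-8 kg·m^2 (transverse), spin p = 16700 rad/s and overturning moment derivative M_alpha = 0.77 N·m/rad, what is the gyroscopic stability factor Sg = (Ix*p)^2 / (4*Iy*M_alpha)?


Sg = Ix^2 * p^2 / (4 * Iy * M_alpha) = (81e-9)^2 * 16700^2 / (4 * 66e-8 * 0.77) = 0.9001

0.9001


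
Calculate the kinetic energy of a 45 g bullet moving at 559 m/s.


E = 0.5*m*v^2 = 0.5*0.045*559^2 = 7031 J

7031 J


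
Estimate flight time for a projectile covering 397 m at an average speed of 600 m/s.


t = d/v = 397/600 = 0.6617 s

0.6617 s


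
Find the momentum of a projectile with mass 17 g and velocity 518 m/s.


p = m*v = 0.017*518 = 8.806 kg·m/s

8.806 kg·m/s


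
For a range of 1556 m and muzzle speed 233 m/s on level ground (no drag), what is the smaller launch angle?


sin(2*theta) = R*g/v0^2 = 1556*9.81/233^2 = 0.281169, theta = arcsin(0.281169)/2 = 8.165°

8.165 degrees


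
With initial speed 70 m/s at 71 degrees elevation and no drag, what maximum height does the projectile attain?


H = (v0*sin(theta))^2 / (2g) = (70*sin(71°))^2 / (2*9.81) = 223.3 m

223.3 m


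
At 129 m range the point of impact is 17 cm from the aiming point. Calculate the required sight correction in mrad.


1 mrad subtends 1 cm per 10 m of range, so adj = error_cm / (dist_m / 10) = 17 / (129/10) = 1.318 mrad

1.318 mrad


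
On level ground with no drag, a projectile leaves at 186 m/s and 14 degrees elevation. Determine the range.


R = v0^2 * sin(2*theta) / g = 186^2 * sin(2*14°) / 9.81 = 1656 m

1656 m


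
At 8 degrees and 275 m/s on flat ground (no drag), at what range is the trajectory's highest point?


R = v0^2*sin(2*theta)/g = 275^2*sin(2*8°)/9.81 = 2124.88 m
apex_dist = R/2 = 2124.88/2 = 1062 m

1062 m


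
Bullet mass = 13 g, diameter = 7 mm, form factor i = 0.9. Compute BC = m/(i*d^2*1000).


BC = m/(i*d^2*1000) = 13/(0.9 * 7^2 * 1000) = 0.0002948

0.0002948


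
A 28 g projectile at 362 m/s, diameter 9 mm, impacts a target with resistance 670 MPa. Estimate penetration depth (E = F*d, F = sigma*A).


A = pi*(d/2)^2 = pi*(9/2)^2 = 63.6173 mm^2
E = 0.5*m*v^2 = 0.5*0.028*362^2 = 1834.62 J
depth = E/(sigma*A) = 1834.62 J / (670 MPa * 63.6173 mm^2) = 1834.62/(670 * 63.6173) m = 0.0430423 m ≈ 43.04 mm

43.04 mm


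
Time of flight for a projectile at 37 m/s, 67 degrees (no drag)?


T = 2*v0*sin(theta)/g = 2*37*sin(67°)/9.81 = 6.944 s

6.944 s


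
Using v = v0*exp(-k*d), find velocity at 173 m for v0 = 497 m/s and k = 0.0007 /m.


v = v0*exp(-k*d) = 497*exp(-0.0007*173) = 440.3 m/s

440.3 m/s


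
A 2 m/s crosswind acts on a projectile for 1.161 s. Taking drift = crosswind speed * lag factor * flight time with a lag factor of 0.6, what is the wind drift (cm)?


drift = v_wind * lag * t = 2 * 0.6 * 1.161 = 1.3932 m ≈ 139.3 cm

139.3 cm


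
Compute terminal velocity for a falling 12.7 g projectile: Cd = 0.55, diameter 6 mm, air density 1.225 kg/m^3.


A = pi*(d/2)^2 = pi*(6/2000)^2 = 2.82743e-05 m^2
vt = sqrt(2mg/(Cd*rho*A)) = sqrt(2*0.0127*9.81/(0.55 * 1.225 * 2.82743e-05)) = 114.4 m/s

114.4 m/s


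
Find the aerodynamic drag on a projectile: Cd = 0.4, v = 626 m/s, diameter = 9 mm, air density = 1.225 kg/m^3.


A = pi*(d/2)^2 = pi*(9/2000)^2 = 6.36173e-05 m^2
Fd = 0.5*Cd*rho*A*v^2 = 0.5*0.4*1.225*6.36173e-05*626^2 = 6.108 N

6.108 N


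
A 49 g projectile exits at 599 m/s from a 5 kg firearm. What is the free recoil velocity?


v_recoil = m_p * v_p / m_gun = 0.049 * 599 / 5 = 5.87 m/s

5.87 m/s


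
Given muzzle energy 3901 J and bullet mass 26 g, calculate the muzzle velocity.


v = sqrt(2*E/m) = sqrt(2*3901/0.026) = 547.8 m/s

547.8 m/s


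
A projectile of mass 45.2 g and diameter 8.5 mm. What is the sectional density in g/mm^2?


SD = m/d^2 = 45.2/8.5^2 = 0.6256 g/mm^2

0.6256 g/mm^2


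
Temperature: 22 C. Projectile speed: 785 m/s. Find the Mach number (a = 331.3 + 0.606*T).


a = 331.3 + 0.606*(22) = 344.632 m/s
M = v/a = 785/344.632 = 2.278

2.278


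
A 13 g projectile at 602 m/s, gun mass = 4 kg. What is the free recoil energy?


v_r = m_p*v_p/m_gun = 0.013*602/4 = 1.9565 m/s, E_r = 0.5*m_gun*v_r^2 = 0.5*4*1.9565^2 = 7.656 J

7.656 J


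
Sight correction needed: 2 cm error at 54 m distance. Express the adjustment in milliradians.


1 mrad subtends 1 cm per 10 m of range, so adj = error_cm / (dist_m / 10) = 2 / (54/10) = 0.3704 mrad

0.3704 mrad


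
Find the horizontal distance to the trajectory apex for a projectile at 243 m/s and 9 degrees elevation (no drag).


R = v0^2*sin(2*theta)/g = 243^2*sin(2*9°)/9.81 = 1860.06 m
apex_dist = R/2 = 1860.06/2 = 930 m

930 m


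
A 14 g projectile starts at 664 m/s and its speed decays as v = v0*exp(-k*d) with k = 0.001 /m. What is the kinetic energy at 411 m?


v = v0*exp(-k*d) = 664*exp(-0.001*411) = 440.223 m/s
E = 0.5*m*v^2 = 0.5*0.014*440.223^2 = 1357 J

1357 J


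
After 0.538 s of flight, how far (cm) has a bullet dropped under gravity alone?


drop = 0.5*g*t^2 = 0.5*9.81*0.538^2 = 1.41972 m ≈ 142 cm

142 cm


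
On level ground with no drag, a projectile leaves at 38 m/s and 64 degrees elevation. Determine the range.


R = v0^2 * sin(2*theta) / g = 38^2 * sin(2*64°) / 9.81 = 116 m

116 m


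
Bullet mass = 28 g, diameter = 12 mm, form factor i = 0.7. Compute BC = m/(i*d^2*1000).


BC = m/(i*d^2*1000) = 28/(0.7 * 12^2 * 1000) = 0.0002778

0.0002778


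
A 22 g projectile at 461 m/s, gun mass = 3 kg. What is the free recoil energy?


v_r = m_p*v_p/m_gun = 0.022*461/3 = 3.38067 m/s, E_r = 0.5*m_gun*v_r^2 = 0.5*3*3.38067^2 = 17.14 J

17.14 J


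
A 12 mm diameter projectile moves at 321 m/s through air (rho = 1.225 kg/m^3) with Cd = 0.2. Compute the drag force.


A = pi*(d/2)^2 = pi*(12/2000)^2 = 1.13097e-04 m^2
Fd = 0.5*Cd*rho*A*v^2 = 0.5*0.2*1.225*1.13097e-04*321^2 = 1.428 N

1.428 N


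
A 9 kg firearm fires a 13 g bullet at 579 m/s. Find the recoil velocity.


v_recoil = m_p * v_p / m_gun = 0.013 * 579 / 9 = 0.8363 m/s

0.8363 m/s


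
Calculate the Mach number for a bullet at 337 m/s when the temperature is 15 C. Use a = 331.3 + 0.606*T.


a = 331.3 + 0.606*(15) = 340.39 m/s
M = v/a = 337/340.39 = 0.99

0.99


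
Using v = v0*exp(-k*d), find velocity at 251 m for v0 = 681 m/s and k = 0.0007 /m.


v = v0*exp(-k*d) = 681*exp(-0.0007*251) = 571.3 m/s

571.3 m/s


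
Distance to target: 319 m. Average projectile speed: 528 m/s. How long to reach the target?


t = d/v = 319/528 = 0.6042 s

0.6042 s


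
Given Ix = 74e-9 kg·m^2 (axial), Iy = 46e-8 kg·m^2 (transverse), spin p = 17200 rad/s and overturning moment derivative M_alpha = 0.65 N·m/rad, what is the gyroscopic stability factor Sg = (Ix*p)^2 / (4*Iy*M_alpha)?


Sg = Ix^2 * p^2 / (4 * Iy * M_alpha) = (74e-9)^2 * 17200^2 / (4 * 46e-8 * 0.65) = 1.355

1.355


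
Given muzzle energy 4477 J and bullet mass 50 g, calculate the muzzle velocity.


v = sqrt(2*E/m) = sqrt(2*4477/0.05) = 423.2 m/s

423.2 m/s


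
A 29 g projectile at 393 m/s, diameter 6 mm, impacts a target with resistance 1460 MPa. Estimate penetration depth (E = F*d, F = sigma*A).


A = pi*(d/2)^2 = pi*(6/2)^2 = 28.2743 mm^2
E = 0.5*m*v^2 = 0.5*0.029*393^2 = 2239.51 J
depth = E/(sigma*A) = 2239.51 J / (1460 MPa * 28.2743 mm^2) = 2239.51/(1460 * 28.2743) m = 0.054251 m ≈ 54.25 mm

54.25 mm


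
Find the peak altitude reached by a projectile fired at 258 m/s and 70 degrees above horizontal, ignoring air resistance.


H = (v0*sin(theta))^2 / (2g) = (258*sin(70°))^2 / (2*9.81) = 2996 m

2996 m


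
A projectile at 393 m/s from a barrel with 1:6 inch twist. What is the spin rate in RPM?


twist_m = 6*0.0254 = 0.1524 m
spin = v/twist = 393/0.1524 = 2578.74 rev/s
RPM = spin*60 = 2578.74*60 ≈ 154724 RPM

154724 RPM


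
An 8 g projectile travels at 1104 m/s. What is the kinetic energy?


E = 0.5*m*v^2 = 0.5*0.008*1104^2 = 4875 J

4875 J


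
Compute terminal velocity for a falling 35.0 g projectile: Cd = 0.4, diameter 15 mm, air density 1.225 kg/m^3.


A = pi*(d/2)^2 = pi*(15/2000)^2 = 1.76715e-04 m^2
vt = sqrt(2mg/(Cd*rho*A)) = sqrt(2*0.035*9.81/(0.4 * 1.225 * 1.76715e-04)) = 89.05 m/s

89.05 m/s


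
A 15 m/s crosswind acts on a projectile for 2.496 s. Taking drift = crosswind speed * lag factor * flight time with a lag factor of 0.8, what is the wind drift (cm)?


drift = v_wind * lag * t = 15 * 0.8 * 2.496 = 29.952 m ≈ 2995 cm

2995 cm


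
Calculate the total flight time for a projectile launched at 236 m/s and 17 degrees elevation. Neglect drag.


T = 2*v0*sin(theta)/g = 2*236*sin(17°)/9.81 = 14.07 s

14.07 s


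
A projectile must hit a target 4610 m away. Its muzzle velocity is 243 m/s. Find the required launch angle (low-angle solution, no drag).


sin(2*theta) = R*g/v0^2 = 4610*9.81/243^2 = 0.765874, theta = arcsin(0.765874)/2 = 24.99°

24.99 degrees


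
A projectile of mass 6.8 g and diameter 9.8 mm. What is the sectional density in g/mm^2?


SD = m/d^2 = 6.8/9.8^2 = 0.0708 g/mm^2

0.0708 g/mm^2


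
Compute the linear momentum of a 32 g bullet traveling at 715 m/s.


p = m*v = 0.032*715 = 22.88 kg·m/s

22.88 kg·m/s


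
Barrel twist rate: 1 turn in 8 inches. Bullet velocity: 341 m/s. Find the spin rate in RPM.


twist_m = 8*0.0254 = 0.2032 m
spin = v/twist = 341/0.2032 = 1678.15 rev/s
RPM = spin*60 = 1678.15*60 ≈ 100689 RPM

100689 RPM


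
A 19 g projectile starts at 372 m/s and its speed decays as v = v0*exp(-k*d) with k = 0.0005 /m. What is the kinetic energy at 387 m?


v = v0*exp(-k*d) = 372*exp(-0.0005*387) = 306.554 m/s
E = 0.5*m*v^2 = 0.5*0.019*306.554^2 = 892.8 J

892.8 J


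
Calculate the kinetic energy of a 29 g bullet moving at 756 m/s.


E = 0.5*m*v^2 = 0.5*0.029*756^2 = 8287 J

8287 J


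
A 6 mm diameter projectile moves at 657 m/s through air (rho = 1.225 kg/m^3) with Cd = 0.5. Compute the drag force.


A = pi*(d/2)^2 = pi*(6/2000)^2 = 2.82743e-05 m^2
Fd = 0.5*Cd*rho*A*v^2 = 0.5*0.5*1.225*2.82743e-05*657^2 = 3.738 N

3.738 N


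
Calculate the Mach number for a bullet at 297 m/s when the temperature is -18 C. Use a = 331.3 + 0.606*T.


a = 331.3 + 0.606*(-18) = 320.392 m/s
M = v/a = 297/320.392 = 0.927

0.927


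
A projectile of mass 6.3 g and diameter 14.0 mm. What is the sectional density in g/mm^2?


SD = m/d^2 = 6.3/14.0^2 = 0.03214 g/mm^2

0.03214 g/mm^2


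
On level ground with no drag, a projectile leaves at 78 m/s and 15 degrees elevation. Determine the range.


R = v0^2 * sin(2*theta) / g = 78^2 * sin(2*15°) / 9.81 = 310.1 m

310.1 m


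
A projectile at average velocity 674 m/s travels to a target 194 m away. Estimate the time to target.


t = d/v = 194/674 = 0.2878 s

0.2878 s


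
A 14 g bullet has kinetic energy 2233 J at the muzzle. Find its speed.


v = sqrt(2*E/m) = sqrt(2*2233/0.014) = 564.8 m/s

564.8 m/s


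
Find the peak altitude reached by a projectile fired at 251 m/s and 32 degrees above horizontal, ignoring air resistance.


H = (v0*sin(theta))^2 / (2g) = (251*sin(32°))^2 / (2*9.81) = 901.7 m

901.7 m


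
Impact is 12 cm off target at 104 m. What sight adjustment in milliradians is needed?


1 mrad subtends 1 cm per 10 m of range, so adj = error_cm / (dist_m / 10) = 12 / (104/10) = 1.154 mrad

1.154 mrad


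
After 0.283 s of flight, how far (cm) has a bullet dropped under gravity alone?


drop = 0.5*g*t^2 = 0.5*9.81*0.283^2 = 0.392837 m ≈ 39.28 cm

39.28 cm


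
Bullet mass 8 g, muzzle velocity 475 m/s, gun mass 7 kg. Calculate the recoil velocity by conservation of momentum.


v_recoil = m_p * v_p / m_gun = 0.008 * 475 / 7 = 0.5429 m/s

0.5429 m/s


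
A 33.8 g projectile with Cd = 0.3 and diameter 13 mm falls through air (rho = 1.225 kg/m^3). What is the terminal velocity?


A = pi*(d/2)^2 = pi*(13/2000)^2 = 1.32732e-04 m^2
vt = sqrt(2mg/(Cd*rho*A)) = sqrt(2*0.0338*9.81/(0.3 * 1.225 * 1.32732e-04)) = 116.6 m/s

116.6 m/s


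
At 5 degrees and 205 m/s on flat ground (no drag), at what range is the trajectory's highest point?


R = v0^2*sin(2*theta)/g = 205^2*sin(2*5°)/9.81 = 743.89 m
apex_dist = R/2 = 743.89/2 = 371.9 m

371.9 m


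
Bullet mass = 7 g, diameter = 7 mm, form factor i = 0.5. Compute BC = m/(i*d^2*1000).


BC = m/(i*d^2*1000) = 7/(0.5 * 7^2 * 1000) = 0.0002857

0.0002857
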